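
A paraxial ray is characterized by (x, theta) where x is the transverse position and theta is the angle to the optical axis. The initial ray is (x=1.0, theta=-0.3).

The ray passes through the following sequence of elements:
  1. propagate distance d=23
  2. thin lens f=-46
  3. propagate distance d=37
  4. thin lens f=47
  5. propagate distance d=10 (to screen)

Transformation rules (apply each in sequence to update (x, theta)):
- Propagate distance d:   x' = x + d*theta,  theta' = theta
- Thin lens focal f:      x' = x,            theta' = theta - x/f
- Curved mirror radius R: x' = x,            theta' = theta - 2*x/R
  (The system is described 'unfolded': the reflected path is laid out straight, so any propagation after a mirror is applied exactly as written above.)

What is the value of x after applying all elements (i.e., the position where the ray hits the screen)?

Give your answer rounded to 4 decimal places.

Initial: x=1.0000 theta=-0.3000
After 1 (propagate distance d=23): x=-5.9000 theta=-0.3000
After 2 (thin lens f=-46): x=-5.9000 theta=-197/460 (≈-0.4283)
After 3 (propagate distance d=37): x=-10003/460 (≈-21.7457) theta=-197/460 (≈-0.4283)
After 4 (thin lens f=47): x=-10003/460 (≈-21.7457) theta=186/5405 (≈0.0344)
After 5 (propagate distance d=10 (to screen)): x=-462701/21620 (≈-21.4015) theta=186/5405 (≈0.0344)
Rounded to 4 decimal places: x = -21.4015

Answer: -21.4015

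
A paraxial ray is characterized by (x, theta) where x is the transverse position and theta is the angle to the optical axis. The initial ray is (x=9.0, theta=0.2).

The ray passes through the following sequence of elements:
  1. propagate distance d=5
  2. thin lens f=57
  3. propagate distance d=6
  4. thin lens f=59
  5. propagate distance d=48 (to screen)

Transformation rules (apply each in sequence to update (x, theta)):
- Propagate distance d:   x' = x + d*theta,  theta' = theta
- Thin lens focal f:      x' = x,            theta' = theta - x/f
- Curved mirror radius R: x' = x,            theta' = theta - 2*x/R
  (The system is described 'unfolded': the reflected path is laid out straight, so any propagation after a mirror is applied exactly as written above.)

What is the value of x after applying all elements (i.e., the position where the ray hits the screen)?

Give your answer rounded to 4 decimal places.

Initial: x=9.0000 theta=0.2000
After 1 (propagate distance d=5): x=10.0000 theta=0.2000
After 2 (thin lens f=57): x=10.0000 theta=7/285 (≈0.0246)
After 3 (propagate distance d=6): x=964/95 (≈10.1474) theta=7/285 (≈0.0246)
After 4 (thin lens f=59): x=964/95 (≈10.1474) theta=-2479/16815 (≈-0.1474)
After 5 (propagate distance d=48 (to screen)): x=17212/5605 (≈3.0708) theta=-2479/16815 (≈-0.1474)
Rounded to 4 decimal places: x = 3.0708

Answer: 3.0708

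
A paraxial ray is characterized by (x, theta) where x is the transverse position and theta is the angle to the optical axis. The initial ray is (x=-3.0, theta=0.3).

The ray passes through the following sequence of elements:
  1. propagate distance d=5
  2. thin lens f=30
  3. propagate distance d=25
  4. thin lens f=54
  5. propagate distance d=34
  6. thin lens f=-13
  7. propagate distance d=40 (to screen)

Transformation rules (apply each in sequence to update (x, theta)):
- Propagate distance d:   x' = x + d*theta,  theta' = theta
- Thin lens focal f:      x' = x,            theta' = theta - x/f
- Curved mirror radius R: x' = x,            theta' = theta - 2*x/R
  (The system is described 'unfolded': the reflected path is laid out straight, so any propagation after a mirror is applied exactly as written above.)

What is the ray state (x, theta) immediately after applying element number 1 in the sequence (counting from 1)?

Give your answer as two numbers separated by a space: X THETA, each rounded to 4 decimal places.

Initial: x=-3.0000 theta=0.3000
After 1 (propagate distance d=5): x=-1.5000 theta=0.3000
Rounded to 4 decimal places: x = -1.5000, theta = 0.3000

Answer: -1.5000 0.3000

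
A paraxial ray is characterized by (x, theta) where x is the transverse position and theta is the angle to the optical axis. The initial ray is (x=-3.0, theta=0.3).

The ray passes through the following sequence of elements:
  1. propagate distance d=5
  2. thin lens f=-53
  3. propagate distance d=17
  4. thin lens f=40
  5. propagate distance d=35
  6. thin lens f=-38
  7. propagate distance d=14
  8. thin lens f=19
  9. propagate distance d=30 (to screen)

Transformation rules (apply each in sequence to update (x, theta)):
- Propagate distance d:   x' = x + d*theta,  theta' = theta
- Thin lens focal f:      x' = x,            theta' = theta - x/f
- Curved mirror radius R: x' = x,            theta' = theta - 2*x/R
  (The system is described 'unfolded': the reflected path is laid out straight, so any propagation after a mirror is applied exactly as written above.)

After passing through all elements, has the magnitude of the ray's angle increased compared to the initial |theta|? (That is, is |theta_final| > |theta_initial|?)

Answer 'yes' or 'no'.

Answer: yes

Derivation:
Initial: x=-3.0000 theta=0.3000
After 1 (propagate distance d=5): x=-1.5000 theta=0.3000
After 2 (thin lens f=-53): x=-1.5000 theta=72/265 (≈0.2717)
After 3 (propagate distance d=17): x=1653/530 (≈3.1189) theta=72/265 (≈0.2717)
After 4 (thin lens f=40): x=1653/530 (≈3.1189) theta=4107/21200 (≈0.1937)
After 5 (propagate distance d=35): x=41973/4240 (≈9.8993) theta=4107/21200 (≈0.1937)
After 6 (thin lens f=-38): x=41973/4240 (≈9.8993) theta=365931/805600 (≈0.4542)
After 7 (propagate distance d=14): x=818619/50350 (≈16.2586) theta=365931/805600 (≈0.4542)
After 8 (thin lens f=19): x=818619/50350 (≈16.2586) theta=-1229043/3061280 (≈-0.4015)
After 9 (propagate distance d=30 (to screen)): x=32251863/7653200 (≈4.2142) theta=-1229043/3061280 (≈-0.4015)
|theta_initial|=0.3000 |theta_final|=1229043/3061280 (≈0.4015) -> increased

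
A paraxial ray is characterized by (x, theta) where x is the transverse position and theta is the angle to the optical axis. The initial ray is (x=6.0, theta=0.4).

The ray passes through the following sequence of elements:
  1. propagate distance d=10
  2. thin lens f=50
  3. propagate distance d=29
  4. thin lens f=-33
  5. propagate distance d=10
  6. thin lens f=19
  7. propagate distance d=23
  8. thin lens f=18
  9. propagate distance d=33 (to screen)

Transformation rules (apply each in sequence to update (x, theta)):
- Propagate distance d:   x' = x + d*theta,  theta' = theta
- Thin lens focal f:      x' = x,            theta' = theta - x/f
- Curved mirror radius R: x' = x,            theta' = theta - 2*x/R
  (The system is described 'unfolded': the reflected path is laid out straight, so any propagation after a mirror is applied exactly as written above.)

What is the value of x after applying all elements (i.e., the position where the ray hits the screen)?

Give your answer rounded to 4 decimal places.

Initial: x=6.0000 theta=0.4000
After 1 (propagate distance d=10): x=10.0000 theta=0.4000
After 2 (thin lens f=50): x=10.0000 theta=0.2000
After 3 (propagate distance d=29): x=15.8000 theta=0.2000
After 4 (thin lens f=-33): x=15.8000 theta=112/165 (≈0.6788)
After 5 (propagate distance d=10): x=3727/165 (≈22.5879) theta=112/165 (≈0.6788)
After 6 (thin lens f=19): x=3727/165 (≈22.5879) theta=-533/1045 (≈-0.5100)
After 7 (propagate distance d=23): x=34036/3135 (≈10.8568) theta=-533/1045 (≈-0.5100)
After 8 (thin lens f=18): x=34036/3135 (≈10.8568) theta=-31409/28215 (≈-1.1132)
After 9 (propagate distance d=33 (to screen)): x=-243391/9405 (≈-25.8789) theta=-31409/28215 (≈-1.1132)
Rounded to 4 decimal places: x = -25.8789

Answer: -25.8789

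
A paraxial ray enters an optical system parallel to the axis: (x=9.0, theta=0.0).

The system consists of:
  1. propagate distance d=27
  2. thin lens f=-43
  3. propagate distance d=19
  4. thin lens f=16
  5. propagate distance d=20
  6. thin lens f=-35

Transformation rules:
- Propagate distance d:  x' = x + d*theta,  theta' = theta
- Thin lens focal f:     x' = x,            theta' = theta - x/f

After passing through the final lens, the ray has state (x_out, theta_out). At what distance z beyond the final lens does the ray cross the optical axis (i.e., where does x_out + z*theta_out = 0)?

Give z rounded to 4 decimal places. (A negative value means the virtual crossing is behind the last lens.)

Initial: x=9.0000 theta=0.0000
After 1 (propagate distance d=27): x=9.0000 theta=0.0000
After 2 (thin lens f=-43): x=9.0000 theta=9/43 (≈0.2093)
After 3 (propagate distance d=19): x=558/43 (≈12.9767) theta=9/43 (≈0.2093)
After 4 (thin lens f=16): x=558/43 (≈12.9767) theta=-207/344 (≈-0.6017)
After 5 (propagate distance d=20): x=81/86 (≈0.9419) theta=-207/344 (≈-0.6017)
After 6 (thin lens f=-35): x=81/86 (≈0.9419) theta=-6921/12040 (≈-0.5748)
z_focus = -x_out/theta_out = -(81/86)/(-6921/12040) = 1260/769 ≈ 1.6385
Rounded to 4 decimal places: z = 1.6385

Answer: 1.6385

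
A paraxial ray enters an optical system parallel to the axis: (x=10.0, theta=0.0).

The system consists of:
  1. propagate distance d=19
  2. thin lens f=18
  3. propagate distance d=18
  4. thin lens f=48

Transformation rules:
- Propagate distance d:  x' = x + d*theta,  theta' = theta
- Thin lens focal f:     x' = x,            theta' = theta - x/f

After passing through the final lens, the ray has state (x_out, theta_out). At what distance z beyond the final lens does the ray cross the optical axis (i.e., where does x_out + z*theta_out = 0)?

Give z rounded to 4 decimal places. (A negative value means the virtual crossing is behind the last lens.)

Initial: x=10.0000 theta=0.0000
After 1 (propagate distance d=19): x=10.0000 theta=0.0000
After 2 (thin lens f=18): x=10.0000 theta=-5/9 (≈-0.5556)
After 3 (propagate distance d=18): x=0.0000 theta=-5/9 (≈-0.5556)
After 4 (thin lens f=48): x=0.0000 theta=-5/9 (≈-0.5556)
z_focus = -x_out/theta_out = -(0.0000)/(-5/9) = 0.0000
Rounded to 4 decimal places: z = 0.0000

Answer: 0.0000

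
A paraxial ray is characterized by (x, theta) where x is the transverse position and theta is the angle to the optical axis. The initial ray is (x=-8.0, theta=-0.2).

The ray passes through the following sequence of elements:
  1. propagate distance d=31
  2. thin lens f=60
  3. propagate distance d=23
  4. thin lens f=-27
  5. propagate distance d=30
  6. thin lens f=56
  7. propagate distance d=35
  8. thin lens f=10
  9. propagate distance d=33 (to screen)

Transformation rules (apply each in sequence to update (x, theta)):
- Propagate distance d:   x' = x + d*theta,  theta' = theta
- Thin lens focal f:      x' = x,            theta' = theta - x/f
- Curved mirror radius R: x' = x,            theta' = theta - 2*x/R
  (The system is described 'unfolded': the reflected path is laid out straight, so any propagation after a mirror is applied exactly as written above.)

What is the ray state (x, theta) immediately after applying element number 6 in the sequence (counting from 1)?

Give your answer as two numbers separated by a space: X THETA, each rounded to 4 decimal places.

Answer: -27.0974 0.0259

Derivation:
Initial: x=-8.0000 theta=-0.2000
After 1 (propagate distance d=31): x=-14.2000 theta=-0.2000
After 2 (thin lens f=60): x=-14.2000 theta=11/300 (≈0.0367)
After 3 (propagate distance d=23): x=-4007/300 (≈-13.3567) theta=11/300 (≈0.0367)
After 4 (thin lens f=-27): x=-4007/300 (≈-13.3567) theta=-371/810 (≈-0.4580)
After 5 (propagate distance d=30): x=-73163/2700 (≈-27.0974) theta=-371/810 (≈-0.4580)
After 6 (thin lens f=56): x=-73163/2700 (≈-27.0974) theta=11729/453600 (≈0.0259)
Rounded to 4 decimal places: x = -27.0974, theta = 0.0259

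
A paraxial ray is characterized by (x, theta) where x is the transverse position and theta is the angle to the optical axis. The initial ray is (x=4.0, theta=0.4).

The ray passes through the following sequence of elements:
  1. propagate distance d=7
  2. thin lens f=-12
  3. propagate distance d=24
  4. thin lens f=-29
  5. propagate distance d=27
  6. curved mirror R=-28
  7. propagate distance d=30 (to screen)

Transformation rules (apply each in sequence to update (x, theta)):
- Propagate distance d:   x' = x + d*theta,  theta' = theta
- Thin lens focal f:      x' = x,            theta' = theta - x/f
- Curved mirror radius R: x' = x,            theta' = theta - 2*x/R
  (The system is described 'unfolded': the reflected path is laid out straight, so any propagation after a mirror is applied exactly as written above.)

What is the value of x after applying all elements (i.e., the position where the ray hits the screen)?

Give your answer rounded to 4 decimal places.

Answer: 324.1320

Derivation:
Initial: x=4.0000 theta=0.4000
After 1 (propagate distance d=7): x=6.8000 theta=0.4000
After 2 (thin lens f=-12): x=6.8000 theta=29/30 (≈0.9667)
After 3 (propagate distance d=24): x=30.0000 theta=29/30 (≈0.9667)
After 4 (thin lens f=-29): x=30.0000 theta=1741/870 (≈2.0011)
After 5 (propagate distance d=27): x=24369/290 (≈84.0310) theta=1741/870 (≈2.0011)
After 6 (curved mirror R=-28): x=24369/290 (≈84.0310) theta=97481/12180 (≈8.0034)
After 7 (propagate distance d=30 (to screen)): x=328994/1015 (≈324.1320) theta=97481/12180 (≈8.0034)
Rounded to 4 decimal places: x = 324.1320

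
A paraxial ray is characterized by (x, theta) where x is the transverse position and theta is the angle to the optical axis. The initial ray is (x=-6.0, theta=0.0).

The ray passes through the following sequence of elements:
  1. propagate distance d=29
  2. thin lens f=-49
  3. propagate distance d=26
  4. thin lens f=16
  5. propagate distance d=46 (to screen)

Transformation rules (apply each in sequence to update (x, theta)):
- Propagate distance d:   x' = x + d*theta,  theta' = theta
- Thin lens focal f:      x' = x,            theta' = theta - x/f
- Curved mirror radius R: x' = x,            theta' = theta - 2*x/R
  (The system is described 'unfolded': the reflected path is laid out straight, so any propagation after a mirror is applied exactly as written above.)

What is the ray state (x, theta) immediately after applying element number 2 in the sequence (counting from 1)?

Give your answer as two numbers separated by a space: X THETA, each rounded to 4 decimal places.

Answer: -6.0000 -0.1224

Derivation:
Initial: x=-6.0000 theta=0.0000
After 1 (propagate distance d=29): x=-6.0000 theta=0.0000
After 2 (thin lens f=-49): x=-6.0000 theta=-6/49 (≈-0.1224)
Rounded to 4 decimal places: x = -6.0000, theta = -0.1224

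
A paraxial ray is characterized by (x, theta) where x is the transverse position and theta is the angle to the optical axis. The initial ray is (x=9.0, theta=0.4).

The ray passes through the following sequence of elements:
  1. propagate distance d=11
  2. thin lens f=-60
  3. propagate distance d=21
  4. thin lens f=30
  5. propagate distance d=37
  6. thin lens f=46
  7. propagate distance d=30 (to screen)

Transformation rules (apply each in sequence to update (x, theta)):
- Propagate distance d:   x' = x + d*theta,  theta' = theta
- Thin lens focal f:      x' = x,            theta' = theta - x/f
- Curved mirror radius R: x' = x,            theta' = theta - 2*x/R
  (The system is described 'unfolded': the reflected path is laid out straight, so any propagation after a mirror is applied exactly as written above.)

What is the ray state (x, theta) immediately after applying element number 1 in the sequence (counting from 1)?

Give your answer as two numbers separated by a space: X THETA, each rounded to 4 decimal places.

Initial: x=9.0000 theta=0.4000
After 1 (propagate distance d=11): x=13.4000 theta=0.4000
Rounded to 4 decimal places: x = 13.4000, theta = 0.4000

Answer: 13.4000 0.4000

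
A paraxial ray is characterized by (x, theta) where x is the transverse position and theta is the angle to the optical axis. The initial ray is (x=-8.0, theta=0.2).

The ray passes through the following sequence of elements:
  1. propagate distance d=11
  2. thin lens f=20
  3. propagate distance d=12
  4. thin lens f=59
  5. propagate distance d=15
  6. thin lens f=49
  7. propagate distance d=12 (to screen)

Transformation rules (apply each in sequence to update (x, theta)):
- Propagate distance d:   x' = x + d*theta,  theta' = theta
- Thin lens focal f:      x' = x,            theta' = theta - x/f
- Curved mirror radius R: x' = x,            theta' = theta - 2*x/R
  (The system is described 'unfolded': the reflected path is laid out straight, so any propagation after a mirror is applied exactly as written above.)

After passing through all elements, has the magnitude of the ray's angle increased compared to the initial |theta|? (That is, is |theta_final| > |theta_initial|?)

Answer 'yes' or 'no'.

Answer: yes

Derivation:
Initial: x=-8.0000 theta=0.2000
After 1 (propagate distance d=11): x=-5.8000 theta=0.2000
After 2 (thin lens f=20): x=-5.8000 theta=0.4900
After 3 (propagate distance d=12): x=0.0800 theta=0.4900
After 4 (thin lens f=59): x=0.0800 theta=2883/5900 (≈0.4886)
After 5 (propagate distance d=15): x=43717/5900 (≈7.4097) theta=2883/5900 (≈0.4886)
After 6 (thin lens f=49): x=43717/5900 (≈7.4097) theta=1951/5782 (≈0.3374)
After 7 (propagate distance d=12 (to screen)): x=3312733/289100 (≈11.4588) theta=1951/5782 (≈0.3374)
|theta_initial|=0.2000 |theta_final|=1951/5782 (≈0.3374) -> increased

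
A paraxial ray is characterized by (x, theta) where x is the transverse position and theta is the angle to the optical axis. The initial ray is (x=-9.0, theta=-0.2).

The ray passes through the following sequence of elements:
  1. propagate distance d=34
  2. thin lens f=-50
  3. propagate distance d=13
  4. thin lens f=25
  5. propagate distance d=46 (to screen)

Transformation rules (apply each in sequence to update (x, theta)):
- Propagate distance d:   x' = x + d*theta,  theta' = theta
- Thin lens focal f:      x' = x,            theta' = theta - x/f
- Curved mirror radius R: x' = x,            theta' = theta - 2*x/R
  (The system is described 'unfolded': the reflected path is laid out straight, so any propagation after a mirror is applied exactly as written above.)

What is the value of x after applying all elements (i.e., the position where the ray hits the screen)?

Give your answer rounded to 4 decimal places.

Answer: -4.8293

Derivation:
Initial: x=-9.0000 theta=-0.2000
After 1 (propagate distance d=34): x=-15.8000 theta=-0.2000
After 2 (thin lens f=-50): x=-15.8000 theta=-0.5160
After 3 (propagate distance d=13): x=-22.5080 theta=-0.5160
After 4 (thin lens f=25): x=-22.5080 theta=1201/3125 (≈0.3843)
After 5 (propagate distance d=46 (to screen)): x=-30183/6250 (≈-4.8293) theta=1201/3125 (≈0.3843)
Rounded to 4 decimal places: x = -4.8293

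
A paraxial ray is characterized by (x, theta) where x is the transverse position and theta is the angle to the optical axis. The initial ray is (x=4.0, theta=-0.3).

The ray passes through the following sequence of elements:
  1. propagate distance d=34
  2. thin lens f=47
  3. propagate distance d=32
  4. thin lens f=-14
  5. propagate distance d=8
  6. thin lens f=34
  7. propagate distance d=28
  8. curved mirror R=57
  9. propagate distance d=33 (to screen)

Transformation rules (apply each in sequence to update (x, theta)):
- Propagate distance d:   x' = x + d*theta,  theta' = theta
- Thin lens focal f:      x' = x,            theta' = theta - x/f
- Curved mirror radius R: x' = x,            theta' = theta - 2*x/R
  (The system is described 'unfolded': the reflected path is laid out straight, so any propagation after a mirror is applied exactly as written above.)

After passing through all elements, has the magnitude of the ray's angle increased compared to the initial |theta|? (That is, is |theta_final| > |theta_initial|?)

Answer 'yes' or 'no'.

Initial: x=4.0000 theta=-0.3000
After 1 (propagate distance d=34): x=-6.2000 theta=-0.3000
After 2 (thin lens f=47): x=-6.2000 theta=-79/470 (≈-0.1681)
After 3 (propagate distance d=32): x=-2721/235 (≈-11.5787) theta=-79/470 (≈-0.1681)
After 4 (thin lens f=-14): x=-2721/235 (≈-11.5787) theta=-1637/1645 (≈-0.9951)
After 5 (propagate distance d=8): x=-32143/1645 (≈-19.5398) theta=-1637/1645 (≈-0.9951)
After 6 (thin lens f=34): x=-32143/1645 (≈-19.5398) theta=-4703/11186 (≈-0.4204)
After 7 (propagate distance d=28): x=-875641/27965 (≈-31.3120) theta=-4703/11186 (≈-0.4204)
After 8 (curved mirror R=57): x=-875641/27965 (≈-31.3120) theta=308887/455430 (≈0.6782)
After 9 (propagate distance d=33 (to screen)): x=-9490059/1062670 (≈-8.9304) theta=308887/455430 (≈0.6782)
|theta_initial|=0.3000 |theta_final|=308887/455430 (≈0.6782) -> increased

Answer: yes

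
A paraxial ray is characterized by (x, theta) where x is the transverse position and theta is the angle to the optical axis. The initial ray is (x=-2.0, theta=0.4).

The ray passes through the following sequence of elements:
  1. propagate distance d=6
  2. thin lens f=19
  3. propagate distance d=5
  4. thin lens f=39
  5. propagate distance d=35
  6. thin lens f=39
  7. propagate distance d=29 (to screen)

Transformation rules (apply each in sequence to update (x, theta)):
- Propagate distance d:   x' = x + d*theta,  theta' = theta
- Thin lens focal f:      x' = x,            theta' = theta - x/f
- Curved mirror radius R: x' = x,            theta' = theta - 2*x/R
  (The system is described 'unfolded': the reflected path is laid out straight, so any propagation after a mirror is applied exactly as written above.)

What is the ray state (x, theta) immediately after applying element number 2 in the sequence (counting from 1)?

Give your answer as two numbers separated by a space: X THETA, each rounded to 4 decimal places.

Answer: 0.4000 0.3789

Derivation:
Initial: x=-2.0000 theta=0.4000
After 1 (propagate distance d=6): x=0.4000 theta=0.4000
After 2 (thin lens f=19): x=0.4000 theta=36/95 (≈0.3789)
Rounded to 4 decimal places: x = 0.4000, theta = 0.3789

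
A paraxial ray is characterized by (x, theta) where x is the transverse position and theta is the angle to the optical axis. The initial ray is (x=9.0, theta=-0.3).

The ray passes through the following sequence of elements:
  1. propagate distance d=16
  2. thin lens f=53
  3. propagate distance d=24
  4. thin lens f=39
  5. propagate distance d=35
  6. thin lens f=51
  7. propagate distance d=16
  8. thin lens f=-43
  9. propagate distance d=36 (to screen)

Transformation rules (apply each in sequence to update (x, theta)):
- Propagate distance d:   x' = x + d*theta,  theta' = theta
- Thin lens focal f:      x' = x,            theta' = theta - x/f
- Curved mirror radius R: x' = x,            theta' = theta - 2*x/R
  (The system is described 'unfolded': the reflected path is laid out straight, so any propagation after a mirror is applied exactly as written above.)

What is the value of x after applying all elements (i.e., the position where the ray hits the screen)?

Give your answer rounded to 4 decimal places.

Initial: x=9.0000 theta=-0.3000
After 1 (propagate distance d=16): x=4.2000 theta=-0.3000
After 2 (thin lens f=53): x=4.2000 theta=-201/530 (≈-0.3792)
After 3 (propagate distance d=24): x=-1299/265 (≈-4.9019) theta=-201/530 (≈-0.3792)
After 4 (thin lens f=39): x=-1299/265 (≈-4.9019) theta=-1747/6890 (≈-0.2536)
After 5 (propagate distance d=35): x=-94919/6890 (≈-13.7763) theta=-1747/6890 (≈-0.2536)
After 6 (thin lens f=51): x=-94919/6890 (≈-13.7763) theta=2911/175695 (≈0.0166)
After 7 (propagate distance d=16): x=-365209/27030 (≈-13.5112) theta=2911/175695 (≈0.0166)
After 8 (thin lens f=-43): x=-365209/27030 (≈-13.5112) theta=-4497371/15109770 (≈-0.2976)
After 9 (propagate distance d=36 (to screen)): x=-366057187/15109770 (≈-24.2265) theta=-4497371/15109770 (≈-0.2976)
Rounded to 4 decimal places: x = -24.2265

Answer: -24.2265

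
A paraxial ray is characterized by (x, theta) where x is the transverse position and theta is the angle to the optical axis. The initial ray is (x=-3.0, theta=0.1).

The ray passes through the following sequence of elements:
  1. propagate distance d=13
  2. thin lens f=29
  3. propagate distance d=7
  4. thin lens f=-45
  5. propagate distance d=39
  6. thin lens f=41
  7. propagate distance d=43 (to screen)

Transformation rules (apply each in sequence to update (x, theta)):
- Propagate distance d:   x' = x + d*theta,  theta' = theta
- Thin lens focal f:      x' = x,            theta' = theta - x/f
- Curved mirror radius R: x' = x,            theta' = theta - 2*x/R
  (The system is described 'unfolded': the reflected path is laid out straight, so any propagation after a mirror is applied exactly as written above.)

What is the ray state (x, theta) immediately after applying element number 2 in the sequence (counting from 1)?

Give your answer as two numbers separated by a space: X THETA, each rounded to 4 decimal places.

Initial: x=-3.0000 theta=0.1000
After 1 (propagate distance d=13): x=-1.7000 theta=0.1000
After 2 (thin lens f=29): x=-1.7000 theta=23/145 (≈0.1586)
Rounded to 4 decimal places: x = -1.7000, theta = 0.1586

Answer: -1.7000 0.1586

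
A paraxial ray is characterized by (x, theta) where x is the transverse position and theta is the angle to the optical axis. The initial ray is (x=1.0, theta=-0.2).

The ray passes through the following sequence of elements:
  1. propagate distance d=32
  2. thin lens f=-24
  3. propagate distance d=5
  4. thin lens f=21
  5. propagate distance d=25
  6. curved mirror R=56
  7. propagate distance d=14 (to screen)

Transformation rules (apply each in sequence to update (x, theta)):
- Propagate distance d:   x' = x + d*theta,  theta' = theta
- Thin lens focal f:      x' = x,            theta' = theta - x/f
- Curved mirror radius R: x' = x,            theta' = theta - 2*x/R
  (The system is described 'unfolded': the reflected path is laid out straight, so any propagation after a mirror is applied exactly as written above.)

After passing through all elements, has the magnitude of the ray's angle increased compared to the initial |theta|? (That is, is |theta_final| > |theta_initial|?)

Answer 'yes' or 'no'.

Answer: yes

Derivation:
Initial: x=1.0000 theta=-0.2000
After 1 (propagate distance d=32): x=-5.4000 theta=-0.2000
After 2 (thin lens f=-24): x=-5.4000 theta=-0.4250
After 3 (propagate distance d=5): x=-7.5250 theta=-0.4250
After 4 (thin lens f=21): x=-7.5250 theta=-1/15 (≈-0.0667)
After 5 (propagate distance d=25): x=-1103/120 (≈-9.1917) theta=-1/15 (≈-0.0667)
After 6 (curved mirror R=56): x=-1103/120 (≈-9.1917) theta=293/1120 (≈0.2616)
After 7 (propagate distance d=14 (to screen)): x=-1327/240 (≈-5.5292) theta=293/1120 (≈0.2616)
|theta_initial|=0.2000 |theta_final|=293/1120 (≈0.2616) -> increased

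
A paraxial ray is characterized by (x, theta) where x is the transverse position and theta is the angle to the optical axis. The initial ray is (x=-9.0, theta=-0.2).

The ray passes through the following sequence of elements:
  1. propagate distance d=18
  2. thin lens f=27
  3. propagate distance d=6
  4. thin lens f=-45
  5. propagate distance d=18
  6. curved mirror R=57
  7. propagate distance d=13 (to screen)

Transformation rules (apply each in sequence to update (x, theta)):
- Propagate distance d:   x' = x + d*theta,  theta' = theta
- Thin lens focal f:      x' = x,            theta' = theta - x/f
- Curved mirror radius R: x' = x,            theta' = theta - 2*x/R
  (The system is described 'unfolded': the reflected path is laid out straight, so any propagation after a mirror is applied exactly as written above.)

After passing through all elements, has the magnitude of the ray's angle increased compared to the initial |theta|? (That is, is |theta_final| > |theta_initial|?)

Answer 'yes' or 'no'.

Answer: yes

Derivation:
Initial: x=-9.0000 theta=-0.2000
After 1 (propagate distance d=18): x=-12.6000 theta=-0.2000
After 2 (thin lens f=27): x=-12.6000 theta=4/15 (≈0.2667)
After 3 (propagate distance d=6): x=-11.0000 theta=4/15 (≈0.2667)
After 4 (thin lens f=-45): x=-11.0000 theta=1/45 (≈0.0222)
After 5 (propagate distance d=18): x=-10.6000 theta=1/45 (≈0.0222)
After 6 (curved mirror R=57): x=-10.6000 theta=337/855 (≈0.3942)
After 7 (propagate distance d=13 (to screen)): x=-4682/855 (≈-5.4760) theta=337/855 (≈0.3942)
|theta_initial|=0.2000 |theta_final|=337/855 (≈0.3942) -> increased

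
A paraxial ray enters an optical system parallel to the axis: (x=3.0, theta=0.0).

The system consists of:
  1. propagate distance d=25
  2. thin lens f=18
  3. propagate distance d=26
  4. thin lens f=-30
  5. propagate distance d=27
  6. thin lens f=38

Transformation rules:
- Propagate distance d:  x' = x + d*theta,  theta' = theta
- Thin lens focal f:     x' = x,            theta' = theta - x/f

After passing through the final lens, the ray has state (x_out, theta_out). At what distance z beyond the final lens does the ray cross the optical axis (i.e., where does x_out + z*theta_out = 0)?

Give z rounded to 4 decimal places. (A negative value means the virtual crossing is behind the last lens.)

Initial: x=3.0000 theta=0.0000
After 1 (propagate distance d=25): x=3.0000 theta=0.0000
After 2 (thin lens f=18): x=3.0000 theta=-1/6 (≈-0.1667)
After 3 (propagate distance d=26): x=-4/3 (≈-1.3333) theta=-1/6 (≈-0.1667)
After 4 (thin lens f=-30): x=-4/3 (≈-1.3333) theta=-19/90 (≈-0.2111)
After 5 (propagate distance d=27): x=-211/30 (≈-7.0333) theta=-19/90 (≈-0.2111)
After 6 (thin lens f=38): x=-211/30 (≈-7.0333) theta=-89/3420 (≈-0.0260)
z_focus = -x_out/theta_out = -(-211/30)/(-89/3420) = -24054/89 ≈ -270.2697
Rounded to 4 decimal places: z = -270.2697

Answer: -270.2697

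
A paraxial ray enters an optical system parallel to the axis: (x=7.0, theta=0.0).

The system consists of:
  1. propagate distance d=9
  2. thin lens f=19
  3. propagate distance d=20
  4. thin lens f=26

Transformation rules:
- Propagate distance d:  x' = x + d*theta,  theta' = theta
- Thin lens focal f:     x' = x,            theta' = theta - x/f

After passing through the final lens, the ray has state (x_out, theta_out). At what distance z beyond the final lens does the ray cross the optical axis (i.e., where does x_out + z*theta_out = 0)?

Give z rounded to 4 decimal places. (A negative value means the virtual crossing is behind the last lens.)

Answer: -1.0400

Derivation:
Initial: x=7.0000 theta=0.0000
After 1 (propagate distance d=9): x=7.0000 theta=0.0000
After 2 (thin lens f=19): x=7.0000 theta=-7/19 (≈-0.3684)
After 3 (propagate distance d=20): x=-7/19 (≈-0.3684) theta=-7/19 (≈-0.3684)
After 4 (thin lens f=26): x=-7/19 (≈-0.3684) theta=-175/494 (≈-0.3543)
z_focus = -x_out/theta_out = -(-7/19)/(-175/494) = -1.0400
Rounded to 4 decimal places: z = -1.0400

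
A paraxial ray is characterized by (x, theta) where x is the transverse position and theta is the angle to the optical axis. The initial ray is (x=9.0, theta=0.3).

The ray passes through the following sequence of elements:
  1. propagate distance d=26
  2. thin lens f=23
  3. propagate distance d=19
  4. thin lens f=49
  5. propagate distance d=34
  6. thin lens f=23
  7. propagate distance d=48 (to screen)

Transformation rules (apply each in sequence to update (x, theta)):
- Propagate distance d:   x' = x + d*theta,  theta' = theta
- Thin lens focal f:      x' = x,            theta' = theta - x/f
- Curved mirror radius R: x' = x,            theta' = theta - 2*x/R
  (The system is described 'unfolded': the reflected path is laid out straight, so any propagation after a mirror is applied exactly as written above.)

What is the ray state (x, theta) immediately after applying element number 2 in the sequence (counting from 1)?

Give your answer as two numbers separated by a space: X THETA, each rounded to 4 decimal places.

Initial: x=9.0000 theta=0.3000
After 1 (propagate distance d=26): x=16.8000 theta=0.3000
After 2 (thin lens f=23): x=16.8000 theta=-99/230 (≈-0.4304)
Rounded to 4 decimal places: x = 16.8000, theta = -0.4304

Answer: 16.8000 -0.4304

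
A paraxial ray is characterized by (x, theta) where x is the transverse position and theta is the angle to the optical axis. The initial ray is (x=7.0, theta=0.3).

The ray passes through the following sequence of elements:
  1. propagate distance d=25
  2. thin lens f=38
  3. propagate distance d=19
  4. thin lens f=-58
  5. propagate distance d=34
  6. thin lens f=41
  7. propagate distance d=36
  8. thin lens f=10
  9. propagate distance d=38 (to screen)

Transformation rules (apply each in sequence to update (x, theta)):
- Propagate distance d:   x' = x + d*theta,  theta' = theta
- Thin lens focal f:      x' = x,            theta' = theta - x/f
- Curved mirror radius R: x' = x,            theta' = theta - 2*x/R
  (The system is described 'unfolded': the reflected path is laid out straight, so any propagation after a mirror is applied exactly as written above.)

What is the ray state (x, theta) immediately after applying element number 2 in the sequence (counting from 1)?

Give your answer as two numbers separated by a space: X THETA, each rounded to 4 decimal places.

Initial: x=7.0000 theta=0.3000
After 1 (propagate distance d=25): x=14.5000 theta=0.3000
After 2 (thin lens f=38): x=14.5000 theta=-31/380 (≈-0.0816)
Rounded to 4 decimal places: x = 14.5000, theta = -0.0816

Answer: 14.5000 -0.0816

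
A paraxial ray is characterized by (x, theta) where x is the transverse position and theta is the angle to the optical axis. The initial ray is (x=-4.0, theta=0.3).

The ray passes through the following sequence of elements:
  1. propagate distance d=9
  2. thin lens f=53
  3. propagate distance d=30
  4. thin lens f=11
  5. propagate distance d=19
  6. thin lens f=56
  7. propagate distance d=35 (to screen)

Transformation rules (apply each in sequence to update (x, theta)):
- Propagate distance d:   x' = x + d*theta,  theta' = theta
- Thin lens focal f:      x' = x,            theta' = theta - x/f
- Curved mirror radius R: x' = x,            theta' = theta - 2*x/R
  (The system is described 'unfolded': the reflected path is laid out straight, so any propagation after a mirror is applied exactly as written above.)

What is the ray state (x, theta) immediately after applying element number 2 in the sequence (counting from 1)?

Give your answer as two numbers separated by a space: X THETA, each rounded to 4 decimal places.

Initial: x=-4.0000 theta=0.3000
After 1 (propagate distance d=9): x=-1.3000 theta=0.3000
After 2 (thin lens f=53): x=-1.3000 theta=86/265 (≈0.3245)
Rounded to 4 decimal places: x = -1.3000, theta = 0.3245

Answer: -1.3000 0.3245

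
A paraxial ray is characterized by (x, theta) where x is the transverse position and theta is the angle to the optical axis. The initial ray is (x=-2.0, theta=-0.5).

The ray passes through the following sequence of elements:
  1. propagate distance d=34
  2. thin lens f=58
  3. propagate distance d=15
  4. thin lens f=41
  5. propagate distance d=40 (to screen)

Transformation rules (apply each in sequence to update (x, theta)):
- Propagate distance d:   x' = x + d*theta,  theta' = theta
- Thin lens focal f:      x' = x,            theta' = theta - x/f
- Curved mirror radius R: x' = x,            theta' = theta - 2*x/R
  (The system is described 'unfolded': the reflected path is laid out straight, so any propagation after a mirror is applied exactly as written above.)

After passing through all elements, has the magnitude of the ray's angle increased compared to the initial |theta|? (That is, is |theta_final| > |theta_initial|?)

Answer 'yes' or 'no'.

Answer: no

Derivation:
Initial: x=-2.0000 theta=-0.5000
After 1 (propagate distance d=34): x=-19.0000 theta=-0.5000
After 2 (thin lens f=58): x=-19.0000 theta=-5/29 (≈-0.1724)
After 3 (propagate distance d=15): x=-626/29 (≈-21.5862) theta=-5/29 (≈-0.1724)
After 4 (thin lens f=41): x=-626/29 (≈-21.5862) theta=421/1189 (≈0.3541)
After 5 (propagate distance d=40 (to screen)): x=-8826/1189 (≈-7.4230) theta=421/1189 (≈0.3541)
|theta_initial|=0.5000 |theta_final|=421/1189 (≈0.3541) -> not increased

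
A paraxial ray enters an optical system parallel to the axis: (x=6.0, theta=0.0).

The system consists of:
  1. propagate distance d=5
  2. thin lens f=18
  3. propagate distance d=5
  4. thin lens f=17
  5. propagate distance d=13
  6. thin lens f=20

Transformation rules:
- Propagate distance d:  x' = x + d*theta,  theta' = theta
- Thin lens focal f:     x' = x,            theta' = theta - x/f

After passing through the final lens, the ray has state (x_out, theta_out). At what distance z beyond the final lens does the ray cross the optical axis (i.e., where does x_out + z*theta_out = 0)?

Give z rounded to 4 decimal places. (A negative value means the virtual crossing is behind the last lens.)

Initial: x=6.0000 theta=0.0000
After 1 (propagate distance d=5): x=6.0000 theta=0.0000
After 2 (thin lens f=18): x=6.0000 theta=-1/3 (≈-0.3333)
After 3 (propagate distance d=5): x=13/3 (≈4.3333) theta=-1/3 (≈-0.3333)
After 4 (thin lens f=17): x=13/3 (≈4.3333) theta=-10/17 (≈-0.5882)
After 5 (propagate distance d=13): x=-169/51 (≈-3.3137) theta=-10/17 (≈-0.5882)
After 6 (thin lens f=20): x=-169/51 (≈-3.3137) theta=-431/1020 (≈-0.4225)
z_focus = -x_out/theta_out = -(-169/51)/(-431/1020) = -3380/431 ≈ -7.8422
Rounded to 4 decimal places: z = -7.8422

Answer: -7.8422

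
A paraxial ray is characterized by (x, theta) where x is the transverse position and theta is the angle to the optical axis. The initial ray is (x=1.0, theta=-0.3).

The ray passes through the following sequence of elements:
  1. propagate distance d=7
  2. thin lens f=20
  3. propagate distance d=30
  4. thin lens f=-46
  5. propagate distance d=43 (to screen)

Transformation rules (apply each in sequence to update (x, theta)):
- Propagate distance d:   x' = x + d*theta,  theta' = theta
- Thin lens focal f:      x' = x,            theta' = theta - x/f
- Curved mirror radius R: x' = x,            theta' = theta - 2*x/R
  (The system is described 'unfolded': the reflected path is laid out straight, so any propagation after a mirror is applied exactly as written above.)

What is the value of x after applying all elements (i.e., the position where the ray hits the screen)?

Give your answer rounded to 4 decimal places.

Answer: -26.8839

Derivation:
Initial: x=1.0000 theta=-0.3000
After 1 (propagate distance d=7): x=-1.1000 theta=-0.3000
After 2 (thin lens f=20): x=-1.1000 theta=-0.2450
After 3 (propagate distance d=30): x=-8.4500 theta=-0.2450
After 4 (thin lens f=-46): x=-8.4500 theta=-493/1150 (≈-0.4287)
After 5 (propagate distance d=43 (to screen)): x=-61833/2300 (≈-26.8839) theta=-493/1150 (≈-0.4287)
Rounded to 4 decimal places: x = -26.8839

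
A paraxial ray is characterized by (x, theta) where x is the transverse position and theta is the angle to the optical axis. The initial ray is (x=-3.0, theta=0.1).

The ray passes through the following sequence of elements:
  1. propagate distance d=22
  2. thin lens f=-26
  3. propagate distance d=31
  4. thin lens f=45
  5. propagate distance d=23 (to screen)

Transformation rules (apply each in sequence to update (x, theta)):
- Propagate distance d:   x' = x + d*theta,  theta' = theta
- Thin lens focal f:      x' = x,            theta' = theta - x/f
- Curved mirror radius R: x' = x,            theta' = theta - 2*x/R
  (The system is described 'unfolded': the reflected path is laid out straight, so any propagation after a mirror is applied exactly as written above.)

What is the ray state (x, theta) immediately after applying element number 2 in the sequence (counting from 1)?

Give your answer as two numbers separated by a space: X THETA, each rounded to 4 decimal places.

Initial: x=-3.0000 theta=0.1000
After 1 (propagate distance d=22): x=-0.8000 theta=0.1000
After 2 (thin lens f=-26): x=-0.8000 theta=9/130 (≈0.0692)
Rounded to 4 decimal places: x = -0.8000, theta = 0.0692

Answer: -0.8000 0.0692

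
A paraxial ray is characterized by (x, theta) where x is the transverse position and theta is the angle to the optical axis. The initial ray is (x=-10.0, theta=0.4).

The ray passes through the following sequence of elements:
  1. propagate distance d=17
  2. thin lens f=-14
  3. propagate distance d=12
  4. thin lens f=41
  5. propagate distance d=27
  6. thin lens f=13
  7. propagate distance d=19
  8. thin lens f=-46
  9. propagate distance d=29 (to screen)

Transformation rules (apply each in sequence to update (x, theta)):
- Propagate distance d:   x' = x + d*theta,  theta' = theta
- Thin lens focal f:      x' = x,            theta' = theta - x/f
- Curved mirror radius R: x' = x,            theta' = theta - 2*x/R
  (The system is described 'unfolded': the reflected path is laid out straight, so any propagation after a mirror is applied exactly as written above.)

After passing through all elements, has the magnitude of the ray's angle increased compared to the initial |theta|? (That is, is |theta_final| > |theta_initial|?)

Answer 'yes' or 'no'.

Answer: no

Derivation:
Initial: x=-10.0000 theta=0.4000
After 1 (propagate distance d=17): x=-3.2000 theta=0.4000
After 2 (thin lens f=-14): x=-3.2000 theta=6/35 (≈0.1714)
After 3 (propagate distance d=12): x=-8/7 (≈-1.1429) theta=6/35 (≈0.1714)
After 4 (thin lens f=41): x=-8/7 (≈-1.1429) theta=286/1435 (≈0.1993)
After 5 (propagate distance d=27): x=6082/1435 (≈4.2383) theta=286/1435 (≈0.1993)
After 6 (thin lens f=13): x=6082/1435 (≈4.2383) theta=-2364/18655 (≈-0.1267)
After 7 (propagate distance d=19): x=6830/3731 (≈1.8306) theta=-2364/18655 (≈-0.1267)
After 8 (thin lens f=-46): x=6830/3731 (≈1.8306) theta=-2869/33005 (≈-0.0869)
After 9 (propagate distance d=29 (to screen)): x=-42309/61295 (≈-0.6903) theta=-2869/33005 (≈-0.0869)
|theta_initial|=0.4000 |theta_final|=2869/33005 (≈0.0869) -> not increased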